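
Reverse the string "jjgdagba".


Input: jjgdagba
Reading characters right to left:
  Position 7: 'a'
  Position 6: 'b'
  Position 5: 'g'
  Position 4: 'a'
  Position 3: 'd'
  Position 2: 'g'
  Position 1: 'j'
  Position 0: 'j'
Reversed: abgadgjj

abgadgjj


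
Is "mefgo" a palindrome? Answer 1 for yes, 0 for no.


Input: mefgo
Reversed: ogfem
  Compare pos 0 ('m') with pos 4 ('o'): MISMATCH
  Compare pos 1 ('e') with pos 3 ('g'): MISMATCH
Result: not a palindrome

0


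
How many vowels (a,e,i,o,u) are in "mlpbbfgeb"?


Input: mlpbbfgeb
Checking each character:
  'm' at position 0: consonant
  'l' at position 1: consonant
  'p' at position 2: consonant
  'b' at position 3: consonant
  'b' at position 4: consonant
  'f' at position 5: consonant
  'g' at position 6: consonant
  'e' at position 7: vowel (running total: 1)
  'b' at position 8: consonant
Total vowels: 1

1


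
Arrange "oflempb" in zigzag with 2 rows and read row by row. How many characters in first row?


Zigzag "oflempb" into 2 rows:
Placing characters:
  'o' => row 0
  'f' => row 1
  'l' => row 0
  'e' => row 1
  'm' => row 0
  'p' => row 1
  'b' => row 0
Rows:
  Row 0: "olmb"
  Row 1: "fep"
First row length: 4

4


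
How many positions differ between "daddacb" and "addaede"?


Comparing "daddacb" and "addaede" position by position:
  Position 0: 'd' vs 'a' => DIFFER
  Position 1: 'a' vs 'd' => DIFFER
  Position 2: 'd' vs 'd' => same
  Position 3: 'd' vs 'a' => DIFFER
  Position 4: 'a' vs 'e' => DIFFER
  Position 5: 'c' vs 'd' => DIFFER
  Position 6: 'b' vs 'e' => DIFFER
Positions that differ: 6

6


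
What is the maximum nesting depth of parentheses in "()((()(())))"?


Input: "()((()(())))"
Tracking depth:
  Position 0 '(': depth becomes 1
  Position 1 ')': depth becomes 0
  Position 2 '(': depth becomes 1
  Position 3 '(': depth becomes 2
  Position 4 '(': depth becomes 3
  Position 5 ')': depth becomes 2
  Position 6 '(': depth becomes 3
  Position 7 '(': depth becomes 4
  Position 8 ')': depth becomes 3
  Position 9 ')': depth becomes 2
  Position 10 ')': depth becomes 1
  Position 11 ')': depth becomes 0
Maximum depth reached: 4

4


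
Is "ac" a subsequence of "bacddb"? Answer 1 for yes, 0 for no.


Check if "ac" is a subsequence of "bacddb"
Greedy scan:
  Position 0 ('b'): no match needed
  Position 1 ('a'): matches sub[0] = 'a'
  Position 2 ('c'): matches sub[1] = 'c'
  Position 3 ('d'): no match needed
  Position 4 ('d'): no match needed
  Position 5 ('b'): no match needed
All 2 characters matched => is a subsequence

1


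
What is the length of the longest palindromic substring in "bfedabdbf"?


Input: "bfedabdbf"
Checking substrings for palindromes:
  [5:8] "bdb" (len 3) => palindrome
Longest palindromic substring: "bdb" with length 3

3


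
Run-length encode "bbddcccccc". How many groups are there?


Input: bbddcccccc
Scanning for consecutive runs:
  Group 1: 'b' x 2 (positions 0-1)
  Group 2: 'd' x 2 (positions 2-3)
  Group 3: 'c' x 6 (positions 4-9)
Total groups: 3

3


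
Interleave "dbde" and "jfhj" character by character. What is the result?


Interleaving "dbde" and "jfhj":
  Position 0: 'd' from first, 'j' from second => "dj"
  Position 1: 'b' from first, 'f' from second => "bf"
  Position 2: 'd' from first, 'h' from second => "dh"
  Position 3: 'e' from first, 'j' from second => "ej"
Result: djbfdhej

djbfdhej


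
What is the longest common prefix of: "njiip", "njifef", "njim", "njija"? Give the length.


Words: njiip, njifef, njim, njija
  Position 0: all 'n' => match
  Position 1: all 'j' => match
  Position 2: all 'i' => match
  Position 3: ('i', 'f', 'm', 'j') => mismatch, stop
LCP = "nji" (length 3)

3


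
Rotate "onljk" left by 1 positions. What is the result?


Input: "onljk", rotate left by 1
First 1 characters: "o"
Remaining characters: "nljk"
Concatenate remaining + first: "nljk" + "o" = "nljko"

nljko


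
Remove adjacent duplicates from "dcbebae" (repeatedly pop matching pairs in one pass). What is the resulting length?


Input: dcbebae
Stack-based adjacent duplicate removal:
  Read 'd': push. Stack: d
  Read 'c': push. Stack: dc
  Read 'b': push. Stack: dcb
  Read 'e': push. Stack: dcbe
  Read 'b': push. Stack: dcbeb
  Read 'a': push. Stack: dcbeba
  Read 'e': push. Stack: dcbebae
Final stack: "dcbebae" (length 7)

7


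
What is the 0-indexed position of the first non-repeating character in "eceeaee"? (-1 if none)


Input: eceeaee
Character frequencies:
  'a': 1
  'c': 1
  'e': 5
Scanning left to right for freq == 1:
  Position 0 ('e'): freq=5, skip
  Position 1 ('c'): unique! => answer = 1

1


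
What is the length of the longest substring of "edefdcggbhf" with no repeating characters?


Input: "edefdcggbhf"
Sliding window (track last position of each char):
  Position 0 ('e'): window [0,0] length 1 -- new best
  Position 1 ('d'): window [0,1] length 2 -- new best
  Position 2 ('e'): repeat (last at 0), move window start to 1
  Position 2 ('e'): window [1,2] length 2
  Position 3 ('f'): window [1,3] length 3 -- new best
  Position 4 ('d'): repeat (last at 1), move window start to 2
  Position 4 ('d'): window [2,4] length 3
  Position 5 ('c'): window [2,5] length 4 -- new best
  Position 6 ('g'): window [2,6] length 5 -- new best
  Position 7 ('g'): repeat (last at 6), move window start to 7
  Position 7 ('g'): window [7,7] length 1
  Position 8 ('b'): window [7,8] length 2
  Position 9 ('h'): window [7,9] length 3
  Position 10 ('f'): window [7,10] length 4
Longest substring with no repeats: "efdcg" with length 5

5


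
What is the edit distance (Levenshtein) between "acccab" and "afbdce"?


Computing edit distance: "acccab" -> "afbdce"
DP table:
           a    f    b    d    c    e
      0    1    2    3    4    5    6
  a   1    0    1    2    3    4    5
  c   2    1    1    2    3    3    4
  c   3    2    2    2    3    3    4
  c   4    3    3    3    3    3    4
  a   5    4    4    4    4    4    4
  b   6    5    5    4    5    5    5
Edit distance = dp[6][6] = 5

5


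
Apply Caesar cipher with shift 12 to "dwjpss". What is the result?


Caesar cipher: shift "dwjpss" by 12
  'd' (pos 3) + 12 = pos 15 = 'p'
  'w' (pos 22) + 12 = pos 8 = 'i'
  'j' (pos 9) + 12 = pos 21 = 'v'
  'p' (pos 15) + 12 = pos 1 = 'b'
  's' (pos 18) + 12 = pos 4 = 'e'
  's' (pos 18) + 12 = pos 4 = 'e'
Result: pivbee

pivbee


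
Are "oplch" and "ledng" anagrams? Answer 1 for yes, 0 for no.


Strings: "oplch", "ledng"
Sorted first:  chlop
Sorted second: degln
Differ at position 0: 'c' vs 'd' => not anagrams

0


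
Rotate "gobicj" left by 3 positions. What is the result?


Input: "gobicj", rotate left by 3
First 3 characters: "gob"
Remaining characters: "icj"
Concatenate remaining + first: "icj" + "gob" = "icjgob"

icjgob


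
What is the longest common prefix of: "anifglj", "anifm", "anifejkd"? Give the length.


Words: anifglj, anifm, anifejkd
  Position 0: all 'a' => match
  Position 1: all 'n' => match
  Position 2: all 'i' => match
  Position 3: all 'f' => match
  Position 4: ('g', 'm', 'e') => mismatch, stop
LCP = "anif" (length 4)

4


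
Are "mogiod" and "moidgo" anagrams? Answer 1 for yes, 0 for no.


Strings: "mogiod", "moidgo"
Sorted first:  dgimoo
Sorted second: dgimoo
Sorted forms match => anagrams

1


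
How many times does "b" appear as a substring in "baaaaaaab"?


Searching for "b" in "baaaaaaab"
Scanning each position:
  Position 0: "b" => MATCH
  Position 1: "a" => no
  Position 2: "a" => no
  Position 3: "a" => no
  Position 4: "a" => no
  Position 5: "a" => no
  Position 6: "a" => no
  Position 7: "a" => no
  Position 8: "b" => MATCH
Total occurrences: 2

2


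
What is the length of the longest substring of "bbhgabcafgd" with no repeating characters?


Input: "bbhgabcafgd"
Sliding window (track last position of each char):
  Position 0 ('b'): window [0,0] length 1 -- new best
  Position 1 ('b'): repeat (last at 0), move window start to 1
  Position 1 ('b'): window [1,1] length 1
  Position 2 ('h'): window [1,2] length 2 -- new best
  Position 3 ('g'): window [1,3] length 3 -- new best
  Position 4 ('a'): window [1,4] length 4 -- new best
  Position 5 ('b'): repeat (last at 1), move window start to 2
  Position 5 ('b'): window [2,5] length 4
  Position 6 ('c'): window [2,6] length 5 -- new best
  Position 7 ('a'): repeat (last at 4), move window start to 5
  Position 7 ('a'): window [5,7] length 3
  Position 8 ('f'): window [5,8] length 4
  Position 9 ('g'): window [5,9] length 5
  Position 10 ('d'): window [5,10] length 6 -- new best
Longest substring with no repeats: "bcafgd" with length 6

6


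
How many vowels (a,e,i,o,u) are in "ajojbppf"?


Input: ajojbppf
Checking each character:
  'a' at position 0: vowel (running total: 1)
  'j' at position 1: consonant
  'o' at position 2: vowel (running total: 2)
  'j' at position 3: consonant
  'b' at position 4: consonant
  'p' at position 5: consonant
  'p' at position 6: consonant
  'f' at position 7: consonant
Total vowels: 2

2


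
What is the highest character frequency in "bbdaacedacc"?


Input: bbdaacedacc
Character counts:
  'a': 3
  'b': 2
  'c': 3
  'd': 2
  'e': 1
Maximum frequency: 3

3


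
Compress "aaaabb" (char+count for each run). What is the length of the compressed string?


Input: aaaabb
Runs:
  'a' x 4 => "a4"
  'b' x 2 => "b2"
Compressed: "a4b2"
Compressed length: 4

4


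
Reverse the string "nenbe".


Input: nenbe
Reading characters right to left:
  Position 4: 'e'
  Position 3: 'b'
  Position 2: 'n'
  Position 1: 'e'
  Position 0: 'n'
Reversed: ebnen

ebnen


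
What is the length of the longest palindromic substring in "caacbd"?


Input: "caacbd"
Checking substrings for palindromes:
  [0:4] "caac" (len 4) => palindrome
  [1:3] "aa" (len 2) => palindrome
Longest palindromic substring: "caac" with length 4

4


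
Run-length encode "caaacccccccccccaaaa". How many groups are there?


Input: caaacccccccccccaaaa
Scanning for consecutive runs:
  Group 1: 'c' x 1 (positions 0-0)
  Group 2: 'a' x 3 (positions 1-3)
  Group 3: 'c' x 11 (positions 4-14)
  Group 4: 'a' x 4 (positions 15-18)
Total groups: 4

4


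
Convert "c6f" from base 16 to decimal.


Input: "c6f" in base 16
Positional expansion:
  Digit 'c' (value 12) x 16^2 = 3072
  Digit '6' (value 6) x 16^1 = 96
  Digit 'f' (value 15) x 16^0 = 15
Sum = 3183

3183


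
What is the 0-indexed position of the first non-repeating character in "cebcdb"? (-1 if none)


Input: cebcdb
Character frequencies:
  'b': 2
  'c': 2
  'd': 1
  'e': 1
Scanning left to right for freq == 1:
  Position 0 ('c'): freq=2, skip
  Position 1 ('e'): unique! => answer = 1

1


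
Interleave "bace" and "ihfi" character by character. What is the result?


Interleaving "bace" and "ihfi":
  Position 0: 'b' from first, 'i' from second => "bi"
  Position 1: 'a' from first, 'h' from second => "ah"
  Position 2: 'c' from first, 'f' from second => "cf"
  Position 3: 'e' from first, 'i' from second => "ei"
Result: biahcfei

biahcfei


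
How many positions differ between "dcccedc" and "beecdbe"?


Comparing "dcccedc" and "beecdbe" position by position:
  Position 0: 'd' vs 'b' => DIFFER
  Position 1: 'c' vs 'e' => DIFFER
  Position 2: 'c' vs 'e' => DIFFER
  Position 3: 'c' vs 'c' => same
  Position 4: 'e' vs 'd' => DIFFER
  Position 5: 'd' vs 'b' => DIFFER
  Position 6: 'c' vs 'e' => DIFFER
Positions that differ: 6

6


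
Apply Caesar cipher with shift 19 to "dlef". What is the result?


Caesar cipher: shift "dlef" by 19
  'd' (pos 3) + 19 = pos 22 = 'w'
  'l' (pos 11) + 19 = pos 4 = 'e'
  'e' (pos 4) + 19 = pos 23 = 'x'
  'f' (pos 5) + 19 = pos 24 = 'y'
Result: wexy

wexy


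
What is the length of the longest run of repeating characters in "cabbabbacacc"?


Input: "cabbabbacacc"
Scanning for longest run:
  Position 1 ('a'): new char, reset run to 1
  Position 2 ('b'): new char, reset run to 1
  Position 3 ('b'): continues run of 'b', length=2
  Position 4 ('a'): new char, reset run to 1
  Position 5 ('b'): new char, reset run to 1
  Position 6 ('b'): continues run of 'b', length=2
  Position 7 ('a'): new char, reset run to 1
  Position 8 ('c'): new char, reset run to 1
  Position 9 ('a'): new char, reset run to 1
  Position 10 ('c'): new char, reset run to 1
  Position 11 ('c'): continues run of 'c', length=2
Longest run: 'b' with length 2

2


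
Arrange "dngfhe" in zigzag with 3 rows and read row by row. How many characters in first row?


Zigzag "dngfhe" into 3 rows:
Placing characters:
  'd' => row 0
  'n' => row 1
  'g' => row 2
  'f' => row 1
  'h' => row 0
  'e' => row 1
Rows:
  Row 0: "dh"
  Row 1: "nfe"
  Row 2: "g"
First row length: 2

2


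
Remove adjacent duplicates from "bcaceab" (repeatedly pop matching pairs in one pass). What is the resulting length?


Input: bcaceab
Stack-based adjacent duplicate removal:
  Read 'b': push. Stack: b
  Read 'c': push. Stack: bc
  Read 'a': push. Stack: bca
  Read 'c': push. Stack: bcac
  Read 'e': push. Stack: bcace
  Read 'a': push. Stack: bcacea
  Read 'b': push. Stack: bcaceab
Final stack: "bcaceab" (length 7)

7


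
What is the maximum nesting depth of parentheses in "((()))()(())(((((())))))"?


Input: "((()))()(())(((((())))))"
Tracking depth:
  Position 0 '(': depth becomes 1
  Position 1 '(': depth becomes 2
  Position 2 '(': depth becomes 3
  Position 3 ')': depth becomes 2
  Position 4 ')': depth becomes 1
  Position 5 ')': depth becomes 0
  Position 6 '(': depth becomes 1
  Position 7 ')': depth becomes 0
  Position 8 '(': depth becomes 1
  Position 9 '(': depth becomes 2
  Position 10 ')': depth becomes 1
  Position 11 ')': depth becomes 0
  Position 12 '(': depth becomes 1
  Position 13 '(': depth becomes 2
  Position 14 '(': depth becomes 3
  Position 15 '(': depth becomes 4
  Position 16 '(': depth becomes 5
  Position 17 '(': depth becomes 6
  Position 18 ')': depth becomes 5
  Position 19 ')': depth becomes 4
  Position 20 ')': depth becomes 3
  Position 21 ')': depth becomes 2
  Position 22 ')': depth becomes 1
  Position 23 ')': depth becomes 0
Maximum depth reached: 6

6


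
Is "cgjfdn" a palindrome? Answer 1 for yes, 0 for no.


Input: cgjfdn
Reversed: ndfjgc
  Compare pos 0 ('c') with pos 5 ('n'): MISMATCH
  Compare pos 1 ('g') with pos 4 ('d'): MISMATCH
  Compare pos 2 ('j') with pos 3 ('f'): MISMATCH
Result: not a palindrome

0


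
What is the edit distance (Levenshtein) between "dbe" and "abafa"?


Computing edit distance: "dbe" -> "abafa"
DP table:
           a    b    a    f    a
      0    1    2    3    4    5
  d   1    1    2    3    4    5
  b   2    2    1    2    3    4
  e   3    3    2    2    3    4
Edit distance = dp[3][5] = 4

4


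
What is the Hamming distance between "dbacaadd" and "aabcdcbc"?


Comparing "dbacaadd" and "aabcdcbc" position by position:
  Position 0: 'd' vs 'a' => differ
  Position 1: 'b' vs 'a' => differ
  Position 2: 'a' vs 'b' => differ
  Position 3: 'c' vs 'c' => same
  Position 4: 'a' vs 'd' => differ
  Position 5: 'a' vs 'c' => differ
  Position 6: 'd' vs 'b' => differ
  Position 7: 'd' vs 'c' => differ
Total differences (Hamming distance): 7

7


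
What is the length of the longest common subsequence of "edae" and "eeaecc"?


LCS of "edae" and "eeaecc"
DP table:
           e    e    a    e    c    c
      0    0    0    0    0    0    0
  e   0    1    1    1    1    1    1
  d   0    1    1    1    1    1    1
  a   0    1    1    2    2    2    2
  e   0    1    2    2    3    3    3
LCS length = dp[4][6] = 3

3


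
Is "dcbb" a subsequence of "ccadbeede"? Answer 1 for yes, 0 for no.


Check if "dcbb" is a subsequence of "ccadbeede"
Greedy scan:
  Position 0 ('c'): no match needed
  Position 1 ('c'): no match needed
  Position 2 ('a'): no match needed
  Position 3 ('d'): matches sub[0] = 'd'
  Position 4 ('b'): no match needed
  Position 5 ('e'): no match needed
  Position 6 ('e'): no match needed
  Position 7 ('d'): no match needed
  Position 8 ('e'): no match needed
Only matched 1/4 characters => not a subsequence

0


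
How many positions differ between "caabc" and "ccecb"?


Comparing "caabc" and "ccecb" position by position:
  Position 0: 'c' vs 'c' => same
  Position 1: 'a' vs 'c' => DIFFER
  Position 2: 'a' vs 'e' => DIFFER
  Position 3: 'b' vs 'c' => DIFFER
  Position 4: 'c' vs 'b' => DIFFER
Positions that differ: 4

4


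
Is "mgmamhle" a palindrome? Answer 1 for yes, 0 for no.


Input: mgmamhle
Reversed: elhmamgm
  Compare pos 0 ('m') with pos 7 ('e'): MISMATCH
  Compare pos 1 ('g') with pos 6 ('l'): MISMATCH
  Compare pos 2 ('m') with pos 5 ('h'): MISMATCH
  Compare pos 3 ('a') with pos 4 ('m'): MISMATCH
Result: not a palindrome

0


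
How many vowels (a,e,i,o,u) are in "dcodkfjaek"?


Input: dcodkfjaek
Checking each character:
  'd' at position 0: consonant
  'c' at position 1: consonant
  'o' at position 2: vowel (running total: 1)
  'd' at position 3: consonant
  'k' at position 4: consonant
  'f' at position 5: consonant
  'j' at position 6: consonant
  'a' at position 7: vowel (running total: 2)
  'e' at position 8: vowel (running total: 3)
  'k' at position 9: consonant
Total vowels: 3

3


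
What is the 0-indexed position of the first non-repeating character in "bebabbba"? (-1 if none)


Input: bebabbba
Character frequencies:
  'a': 2
  'b': 5
  'e': 1
Scanning left to right for freq == 1:
  Position 0 ('b'): freq=5, skip
  Position 1 ('e'): unique! => answer = 1

1


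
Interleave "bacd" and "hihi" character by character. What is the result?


Interleaving "bacd" and "hihi":
  Position 0: 'b' from first, 'h' from second => "bh"
  Position 1: 'a' from first, 'i' from second => "ai"
  Position 2: 'c' from first, 'h' from second => "ch"
  Position 3: 'd' from first, 'i' from second => "di"
Result: bhaichdi

bhaichdi


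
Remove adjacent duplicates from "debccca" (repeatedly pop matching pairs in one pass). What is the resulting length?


Input: debccca
Stack-based adjacent duplicate removal:
  Read 'd': push. Stack: d
  Read 'e': push. Stack: de
  Read 'b': push. Stack: deb
  Read 'c': push. Stack: debc
  Read 'c': matches stack top 'c' => pop. Stack: deb
  Read 'c': push. Stack: debc
  Read 'a': push. Stack: debca
Final stack: "debca" (length 5)

5


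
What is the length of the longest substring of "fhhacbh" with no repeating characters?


Input: "fhhacbh"
Sliding window (track last position of each char):
  Position 0 ('f'): window [0,0] length 1 -- new best
  Position 1 ('h'): window [0,1] length 2 -- new best
  Position 2 ('h'): repeat (last at 1), move window start to 2
  Position 2 ('h'): window [2,2] length 1
  Position 3 ('a'): window [2,3] length 2
  Position 4 ('c'): window [2,4] length 3 -- new best
  Position 5 ('b'): window [2,5] length 4 -- new best
  Position 6 ('h'): repeat (last at 2), move window start to 3
  Position 6 ('h'): window [3,6] length 4
Longest substring with no repeats: "hacb" with length 4

4


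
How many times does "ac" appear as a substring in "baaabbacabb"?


Searching for "ac" in "baaabbacabb"
Scanning each position:
  Position 0: "ba" => no
  Position 1: "aa" => no
  Position 2: "aa" => no
  Position 3: "ab" => no
  Position 4: "bb" => no
  Position 5: "ba" => no
  Position 6: "ac" => MATCH
  Position 7: "ca" => no
  Position 8: "ab" => no
  Position 9: "bb" => no
Total occurrences: 1

1


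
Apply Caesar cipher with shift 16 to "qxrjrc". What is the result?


Caesar cipher: shift "qxrjrc" by 16
  'q' (pos 16) + 16 = pos 6 = 'g'
  'x' (pos 23) + 16 = pos 13 = 'n'
  'r' (pos 17) + 16 = pos 7 = 'h'
  'j' (pos 9) + 16 = pos 25 = 'z'
  'r' (pos 17) + 16 = pos 7 = 'h'
  'c' (pos 2) + 16 = pos 18 = 's'
Result: gnhzhs

gnhzhs


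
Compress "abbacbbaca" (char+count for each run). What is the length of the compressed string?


Input: abbacbbaca
Runs:
  'a' x 1 => "a1"
  'b' x 2 => "b2"
  'a' x 1 => "a1"
  'c' x 1 => "c1"
  'b' x 2 => "b2"
  'a' x 1 => "a1"
  'c' x 1 => "c1"
  'a' x 1 => "a1"
Compressed: "a1b2a1c1b2a1c1a1"
Compressed length: 16

16


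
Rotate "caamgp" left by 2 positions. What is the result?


Input: "caamgp", rotate left by 2
First 2 characters: "ca"
Remaining characters: "amgp"
Concatenate remaining + first: "amgp" + "ca" = "amgpca"

amgpca


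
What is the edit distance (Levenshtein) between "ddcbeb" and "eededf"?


Computing edit distance: "ddcbeb" -> "eededf"
DP table:
           e    e    d    e    d    f
      0    1    2    3    4    5    6
  d   1    1    2    2    3    4    5
  d   2    2    2    2    3    3    4
  c   3    3    3    3    3    4    4
  b   4    4    4    4    4    4    5
  e   5    4    4    5    4    5    5
  b   6    5    5    5    5    5    6
Edit distance = dp[6][6] = 6

6


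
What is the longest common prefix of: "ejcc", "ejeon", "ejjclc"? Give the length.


Words: ejcc, ejeon, ejjclc
  Position 0: all 'e' => match
  Position 1: all 'j' => match
  Position 2: ('c', 'e', 'j') => mismatch, stop
LCP = "ej" (length 2)

2


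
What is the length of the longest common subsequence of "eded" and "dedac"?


LCS of "eded" and "dedac"
DP table:
           d    e    d    a    c
      0    0    0    0    0    0
  e   0    0    1    1    1    1
  d   0    1    1    2    2    2
  e   0    1    2    2    2    2
  d   0    1    2    3    3    3
LCS length = dp[4][5] = 3

3


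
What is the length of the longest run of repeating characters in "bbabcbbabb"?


Input: "bbabcbbabb"
Scanning for longest run:
  Position 1 ('b'): continues run of 'b', length=2
  Position 2 ('a'): new char, reset run to 1
  Position 3 ('b'): new char, reset run to 1
  Position 4 ('c'): new char, reset run to 1
  Position 5 ('b'): new char, reset run to 1
  Position 6 ('b'): continues run of 'b', length=2
  Position 7 ('a'): new char, reset run to 1
  Position 8 ('b'): new char, reset run to 1
  Position 9 ('b'): continues run of 'b', length=2
Longest run: 'b' with length 2

2


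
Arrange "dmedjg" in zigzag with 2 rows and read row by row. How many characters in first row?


Zigzag "dmedjg" into 2 rows:
Placing characters:
  'd' => row 0
  'm' => row 1
  'e' => row 0
  'd' => row 1
  'j' => row 0
  'g' => row 1
Rows:
  Row 0: "dej"
  Row 1: "mdg"
First row length: 3

3


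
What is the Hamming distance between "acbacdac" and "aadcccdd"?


Comparing "acbacdac" and "aadcccdd" position by position:
  Position 0: 'a' vs 'a' => same
  Position 1: 'c' vs 'a' => differ
  Position 2: 'b' vs 'd' => differ
  Position 3: 'a' vs 'c' => differ
  Position 4: 'c' vs 'c' => same
  Position 5: 'd' vs 'c' => differ
  Position 6: 'a' vs 'd' => differ
  Position 7: 'c' vs 'd' => differ
Total differences (Hamming distance): 6

6


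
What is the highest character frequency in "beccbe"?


Input: beccbe
Character counts:
  'b': 2
  'c': 2
  'e': 2
Maximum frequency: 2

2


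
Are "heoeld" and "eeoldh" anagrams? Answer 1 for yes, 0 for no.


Strings: "heoeld", "eeoldh"
Sorted first:  deehlo
Sorted second: deehlo
Sorted forms match => anagrams

1


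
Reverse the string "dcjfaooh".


Input: dcjfaooh
Reading characters right to left:
  Position 7: 'h'
  Position 6: 'o'
  Position 5: 'o'
  Position 4: 'a'
  Position 3: 'f'
  Position 2: 'j'
  Position 1: 'c'
  Position 0: 'd'
Reversed: hooafjcd

hooafjcd


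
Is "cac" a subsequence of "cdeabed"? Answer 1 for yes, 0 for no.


Check if "cac" is a subsequence of "cdeabed"
Greedy scan:
  Position 0 ('c'): matches sub[0] = 'c'
  Position 1 ('d'): no match needed
  Position 2 ('e'): no match needed
  Position 3 ('a'): matches sub[1] = 'a'
  Position 4 ('b'): no match needed
  Position 5 ('e'): no match needed
  Position 6 ('d'): no match needed
Only matched 2/3 characters => not a subsequence

0


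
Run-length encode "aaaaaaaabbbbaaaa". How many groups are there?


Input: aaaaaaaabbbbaaaa
Scanning for consecutive runs:
  Group 1: 'a' x 8 (positions 0-7)
  Group 2: 'b' x 4 (positions 8-11)
  Group 3: 'a' x 4 (positions 12-15)
Total groups: 3

3


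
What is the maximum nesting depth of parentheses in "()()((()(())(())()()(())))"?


Input: "()()((()(())(())()()(())))"
Tracking depth:
  Position 0 '(': depth becomes 1
  Position 1 ')': depth becomes 0
  Position 2 '(': depth becomes 1
  Position 3 ')': depth becomes 0
  Position 4 '(': depth becomes 1
  Position 5 '(': depth becomes 2
  Position 6 '(': depth becomes 3
  Position 7 ')': depth becomes 2
  Position 8 '(': depth becomes 3
  Position 9 '(': depth becomes 4
  Position 10 ')': depth becomes 3
  Position 11 ')': depth becomes 2
  Position 12 '(': depth becomes 3
  Position 13 '(': depth becomes 4
  Position 14 ')': depth becomes 3
  Position 15 ')': depth becomes 2
  Position 16 '(': depth becomes 3
  Position 17 ')': depth becomes 2
  Position 18 '(': depth becomes 3
  Position 19 ')': depth becomes 2
  Position 20 '(': depth becomes 3
  Position 21 '(': depth becomes 4
  Position 22 ')': depth becomes 3
  Position 23 ')': depth becomes 2
  Position 24 ')': depth becomes 1
  Position 25 ')': depth becomes 0
Maximum depth reached: 4

4


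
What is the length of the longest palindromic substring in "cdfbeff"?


Input: "cdfbeff"
Checking substrings for palindromes:
  [5:7] "ff" (len 2) => palindrome
Longest palindromic substring: "ff" with length 2

2


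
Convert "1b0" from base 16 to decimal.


Input: "1b0" in base 16
Positional expansion:
  Digit '1' (value 1) x 16^2 = 256
  Digit 'b' (value 11) x 16^1 = 176
  Digit '0' (value 0) x 16^0 = 0
Sum = 432

432


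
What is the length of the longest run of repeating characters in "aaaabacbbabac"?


Input: "aaaabacbbabac"
Scanning for longest run:
  Position 1 ('a'): continues run of 'a', length=2
  Position 2 ('a'): continues run of 'a', length=3
  Position 3 ('a'): continues run of 'a', length=4
  Position 4 ('b'): new char, reset run to 1
  Position 5 ('a'): new char, reset run to 1
  Position 6 ('c'): new char, reset run to 1
  Position 7 ('b'): new char, reset run to 1
  Position 8 ('b'): continues run of 'b', length=2
  Position 9 ('a'): new char, reset run to 1
  Position 10 ('b'): new char, reset run to 1
  Position 11 ('a'): new char, reset run to 1
  Position 12 ('c'): new char, reset run to 1
Longest run: 'a' with length 4

4


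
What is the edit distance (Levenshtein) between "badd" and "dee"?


Computing edit distance: "badd" -> "dee"
DP table:
           d    e    e
      0    1    2    3
  b   1    1    2    3
  a   2    2    2    3
  d   3    2    3    3
  d   4    3    3    4
Edit distance = dp[4][3] = 4

4


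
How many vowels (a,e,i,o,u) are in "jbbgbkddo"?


Input: jbbgbkddo
Checking each character:
  'j' at position 0: consonant
  'b' at position 1: consonant
  'b' at position 2: consonant
  'g' at position 3: consonant
  'b' at position 4: consonant
  'k' at position 5: consonant
  'd' at position 6: consonant
  'd' at position 7: consonant
  'o' at position 8: vowel (running total: 1)
Total vowels: 1

1


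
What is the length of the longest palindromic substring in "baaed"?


Input: "baaed"
Checking substrings for palindromes:
  [1:3] "aa" (len 2) => palindrome
Longest palindromic substring: "aa" with length 2

2


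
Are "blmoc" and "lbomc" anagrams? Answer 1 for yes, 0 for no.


Strings: "blmoc", "lbomc"
Sorted first:  bclmo
Sorted second: bclmo
Sorted forms match => anagrams

1


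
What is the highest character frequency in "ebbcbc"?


Input: ebbcbc
Character counts:
  'b': 3
  'c': 2
  'e': 1
Maximum frequency: 3

3


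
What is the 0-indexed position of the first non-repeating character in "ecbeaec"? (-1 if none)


Input: ecbeaec
Character frequencies:
  'a': 1
  'b': 1
  'c': 2
  'e': 3
Scanning left to right for freq == 1:
  Position 0 ('e'): freq=3, skip
  Position 1 ('c'): freq=2, skip
  Position 2 ('b'): unique! => answer = 2

2


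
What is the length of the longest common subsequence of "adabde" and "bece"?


LCS of "adabde" and "bece"
DP table:
           b    e    c    e
      0    0    0    0    0
  a   0    0    0    0    0
  d   0    0    0    0    0
  a   0    0    0    0    0
  b   0    1    1    1    1
  d   0    1    1    1    1
  e   0    1    2    2    2
LCS length = dp[6][4] = 2

2


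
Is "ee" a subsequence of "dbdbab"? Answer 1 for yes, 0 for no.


Check if "ee" is a subsequence of "dbdbab"
Greedy scan:
  Position 0 ('d'): no match needed
  Position 1 ('b'): no match needed
  Position 2 ('d'): no match needed
  Position 3 ('b'): no match needed
  Position 4 ('a'): no match needed
  Position 5 ('b'): no match needed
Only matched 0/2 characters => not a subsequence

0


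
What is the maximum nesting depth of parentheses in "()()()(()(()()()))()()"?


Input: "()()()(()(()()()))()()"
Tracking depth:
  Position 0 '(': depth becomes 1
  Position 1 ')': depth becomes 0
  Position 2 '(': depth becomes 1
  Position 3 ')': depth becomes 0
  Position 4 '(': depth becomes 1
  Position 5 ')': depth becomes 0
  Position 6 '(': depth becomes 1
  Position 7 '(': depth becomes 2
  Position 8 ')': depth becomes 1
  Position 9 '(': depth becomes 2
  Position 10 '(': depth becomes 3
  Position 11 ')': depth becomes 2
  Position 12 '(': depth becomes 3
  Position 13 ')': depth becomes 2
  Position 14 '(': depth becomes 3
  Position 15 ')': depth becomes 2
  Position 16 ')': depth becomes 1
  Position 17 ')': depth becomes 0
  Position 18 '(': depth becomes 1
  Position 19 ')': depth becomes 0
  Position 20 '(': depth becomes 1
  Position 21 ')': depth becomes 0
Maximum depth reached: 3

3


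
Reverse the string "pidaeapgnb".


Input: pidaeapgnb
Reading characters right to left:
  Position 9: 'b'
  Position 8: 'n'
  Position 7: 'g'
  Position 6: 'p'
  Position 5: 'a'
  Position 4: 'e'
  Position 3: 'a'
  Position 2: 'd'
  Position 1: 'i'
  Position 0: 'p'
Reversed: bngpaeadip

bngpaeadip


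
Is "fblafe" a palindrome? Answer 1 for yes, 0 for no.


Input: fblafe
Reversed: efalbf
  Compare pos 0 ('f') with pos 5 ('e'): MISMATCH
  Compare pos 1 ('b') with pos 4 ('f'): MISMATCH
  Compare pos 2 ('l') with pos 3 ('a'): MISMATCH
Result: not a palindrome

0


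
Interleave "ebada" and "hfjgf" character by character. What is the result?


Interleaving "ebada" and "hfjgf":
  Position 0: 'e' from first, 'h' from second => "eh"
  Position 1: 'b' from first, 'f' from second => "bf"
  Position 2: 'a' from first, 'j' from second => "aj"
  Position 3: 'd' from first, 'g' from second => "dg"
  Position 4: 'a' from first, 'f' from second => "af"
Result: ehbfajdgaf

ehbfajdgaf


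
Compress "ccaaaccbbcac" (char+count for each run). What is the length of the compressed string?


Input: ccaaaccbbcac
Runs:
  'c' x 2 => "c2"
  'a' x 3 => "a3"
  'c' x 2 => "c2"
  'b' x 2 => "b2"
  'c' x 1 => "c1"
  'a' x 1 => "a1"
  'c' x 1 => "c1"
Compressed: "c2a3c2b2c1a1c1"
Compressed length: 14

14


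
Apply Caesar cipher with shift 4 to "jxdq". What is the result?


Caesar cipher: shift "jxdq" by 4
  'j' (pos 9) + 4 = pos 13 = 'n'
  'x' (pos 23) + 4 = pos 1 = 'b'
  'd' (pos 3) + 4 = pos 7 = 'h'
  'q' (pos 16) + 4 = pos 20 = 'u'
Result: nbhu

nbhu


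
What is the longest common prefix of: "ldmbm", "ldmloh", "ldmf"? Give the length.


Words: ldmbm, ldmloh, ldmf
  Position 0: all 'l' => match
  Position 1: all 'd' => match
  Position 2: all 'm' => match
  Position 3: ('b', 'l', 'f') => mismatch, stop
LCP = "ldm" (length 3)

3


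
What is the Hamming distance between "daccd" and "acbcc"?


Comparing "daccd" and "acbcc" position by position:
  Position 0: 'd' vs 'a' => differ
  Position 1: 'a' vs 'c' => differ
  Position 2: 'c' vs 'b' => differ
  Position 3: 'c' vs 'c' => same
  Position 4: 'd' vs 'c' => differ
Total differences (Hamming distance): 4

4


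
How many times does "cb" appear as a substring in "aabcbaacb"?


Searching for "cb" in "aabcbaacb"
Scanning each position:
  Position 0: "aa" => no
  Position 1: "ab" => no
  Position 2: "bc" => no
  Position 3: "cb" => MATCH
  Position 4: "ba" => no
  Position 5: "aa" => no
  Position 6: "ac" => no
  Position 7: "cb" => MATCH
Total occurrences: 2

2


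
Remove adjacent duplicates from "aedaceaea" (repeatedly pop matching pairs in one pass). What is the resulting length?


Input: aedaceaea
Stack-based adjacent duplicate removal:
  Read 'a': push. Stack: a
  Read 'e': push. Stack: ae
  Read 'd': push. Stack: aed
  Read 'a': push. Stack: aeda
  Read 'c': push. Stack: aedac
  Read 'e': push. Stack: aedace
  Read 'a': push. Stack: aedacea
  Read 'e': push. Stack: aedaceae
  Read 'a': push. Stack: aedaceaea
Final stack: "aedaceaea" (length 9)

9


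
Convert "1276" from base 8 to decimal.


Input: "1276" in base 8
Positional expansion:
  Digit '1' (value 1) x 8^3 = 512
  Digit '2' (value 2) x 8^2 = 128
  Digit '7' (value 7) x 8^1 = 56
  Digit '6' (value 6) x 8^0 = 6
Sum = 702

702


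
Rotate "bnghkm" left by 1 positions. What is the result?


Input: "bnghkm", rotate left by 1
First 1 characters: "b"
Remaining characters: "nghkm"
Concatenate remaining + first: "nghkm" + "b" = "nghkmb"

nghkmb


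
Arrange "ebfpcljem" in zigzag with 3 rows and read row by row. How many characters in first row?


Zigzag "ebfpcljem" into 3 rows:
Placing characters:
  'e' => row 0
  'b' => row 1
  'f' => row 2
  'p' => row 1
  'c' => row 0
  'l' => row 1
  'j' => row 2
  'e' => row 1
  'm' => row 0
Rows:
  Row 0: "ecm"
  Row 1: "bple"
  Row 2: "fj"
First row length: 3

3


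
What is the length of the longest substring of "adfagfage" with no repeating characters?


Input: "adfagfage"
Sliding window (track last position of each char):
  Position 0 ('a'): window [0,0] length 1 -- new best
  Position 1 ('d'): window [0,1] length 2 -- new best
  Position 2 ('f'): window [0,2] length 3 -- new best
  Position 3 ('a'): repeat (last at 0), move window start to 1
  Position 3 ('a'): window [1,3] length 3
  Position 4 ('g'): window [1,4] length 4 -- new best
  Position 5 ('f'): repeat (last at 2), move window start to 3
  Position 5 ('f'): window [3,5] length 3
  Position 6 ('a'): repeat (last at 3), move window start to 4
  Position 6 ('a'): window [4,6] length 3
  Position 7 ('g'): repeat (last at 4), move window start to 5
  Position 7 ('g'): window [5,7] length 3
  Position 8 ('e'): window [5,8] length 4
Longest substring with no repeats: "dfag" with length 4

4


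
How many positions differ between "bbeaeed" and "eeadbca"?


Comparing "bbeaeed" and "eeadbca" position by position:
  Position 0: 'b' vs 'e' => DIFFER
  Position 1: 'b' vs 'e' => DIFFER
  Position 2: 'e' vs 'a' => DIFFER
  Position 3: 'a' vs 'd' => DIFFER
  Position 4: 'e' vs 'b' => DIFFER
  Position 5: 'e' vs 'c' => DIFFER
  Position 6: 'd' vs 'a' => DIFFER
Positions that differ: 7

7


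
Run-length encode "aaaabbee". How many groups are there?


Input: aaaabbee
Scanning for consecutive runs:
  Group 1: 'a' x 4 (positions 0-3)
  Group 2: 'b' x 2 (positions 4-5)
  Group 3: 'e' x 2 (positions 6-7)
Total groups: 3

3


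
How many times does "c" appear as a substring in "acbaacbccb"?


Searching for "c" in "acbaacbccb"
Scanning each position:
  Position 0: "a" => no
  Position 1: "c" => MATCH
  Position 2: "b" => no
  Position 3: "a" => no
  Position 4: "a" => no
  Position 5: "c" => MATCH
  Position 6: "b" => no
  Position 7: "c" => MATCH
  Position 8: "c" => MATCH
  Position 9: "b" => no
Total occurrences: 4

4


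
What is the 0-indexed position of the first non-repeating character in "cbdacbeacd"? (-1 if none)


Input: cbdacbeacd
Character frequencies:
  'a': 2
  'b': 2
  'c': 3
  'd': 2
  'e': 1
Scanning left to right for freq == 1:
  Position 0 ('c'): freq=3, skip
  Position 1 ('b'): freq=2, skip
  Position 2 ('d'): freq=2, skip
  Position 3 ('a'): freq=2, skip
  Position 4 ('c'): freq=3, skip
  Position 5 ('b'): freq=2, skip
  Position 6 ('e'): unique! => answer = 6

6


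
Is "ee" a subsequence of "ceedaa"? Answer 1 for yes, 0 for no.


Check if "ee" is a subsequence of "ceedaa"
Greedy scan:
  Position 0 ('c'): no match needed
  Position 1 ('e'): matches sub[0] = 'e'
  Position 2 ('e'): matches sub[1] = 'e'
  Position 3 ('d'): no match needed
  Position 4 ('a'): no match needed
  Position 5 ('a'): no match needed
All 2 characters matched => is a subsequence

1


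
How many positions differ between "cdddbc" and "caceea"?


Comparing "cdddbc" and "caceea" position by position:
  Position 0: 'c' vs 'c' => same
  Position 1: 'd' vs 'a' => DIFFER
  Position 2: 'd' vs 'c' => DIFFER
  Position 3: 'd' vs 'e' => DIFFER
  Position 4: 'b' vs 'e' => DIFFER
  Position 5: 'c' vs 'a' => DIFFER
Positions that differ: 5

5


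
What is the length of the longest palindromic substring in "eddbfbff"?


Input: "eddbfbff"
Checking substrings for palindromes:
  [3:6] "bfb" (len 3) => palindrome
  [4:7] "fbf" (len 3) => palindrome
  [1:3] "dd" (len 2) => palindrome
  [6:8] "ff" (len 2) => palindrome
Longest palindromic substring: "bfb" with length 3

3


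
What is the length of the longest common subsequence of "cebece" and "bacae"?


LCS of "cebece" and "bacae"
DP table:
           b    a    c    a    e
      0    0    0    0    0    0
  c   0    0    0    1    1    1
  e   0    0    0    1    1    2
  b   0    1    1    1    1    2
  e   0    1    1    1    1    2
  c   0    1    1    2    2    2
  e   0    1    1    2    2    3
LCS length = dp[6][5] = 3

3


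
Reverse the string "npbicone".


Input: npbicone
Reading characters right to left:
  Position 7: 'e'
  Position 6: 'n'
  Position 5: 'o'
  Position 4: 'c'
  Position 3: 'i'
  Position 2: 'b'
  Position 1: 'p'
  Position 0: 'n'
Reversed: enocibpn

enocibpn


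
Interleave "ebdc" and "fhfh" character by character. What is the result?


Interleaving "ebdc" and "fhfh":
  Position 0: 'e' from first, 'f' from second => "ef"
  Position 1: 'b' from first, 'h' from second => "bh"
  Position 2: 'd' from first, 'f' from second => "df"
  Position 3: 'c' from first, 'h' from second => "ch"
Result: efbhdfch

efbhdfch


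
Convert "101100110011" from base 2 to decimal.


Input: "101100110011" in base 2
Positional expansion:
  Digit '1' (value 1) x 2^11 = 2048
  Digit '0' (value 0) x 2^10 = 0
  Digit '1' (value 1) x 2^9 = 512
  Digit '1' (value 1) x 2^8 = 256
  Digit '0' (value 0) x 2^7 = 0
  Digit '0' (value 0) x 2^6 = 0
  Digit '1' (value 1) x 2^5 = 32
  Digit '1' (value 1) x 2^4 = 16
  Digit '0' (value 0) x 2^3 = 0
  Digit '0' (value 0) x 2^2 = 0
  Digit '1' (value 1) x 2^1 = 2
  Digit '1' (value 1) x 2^0 = 1
Sum = 2867

2867


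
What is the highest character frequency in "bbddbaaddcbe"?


Input: bbddbaaddcbe
Character counts:
  'a': 2
  'b': 4
  'c': 1
  'd': 4
  'e': 1
Maximum frequency: 4

4


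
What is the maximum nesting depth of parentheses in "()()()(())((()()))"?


Input: "()()()(())((()()))"
Tracking depth:
  Position 0 '(': depth becomes 1
  Position 1 ')': depth becomes 0
  Position 2 '(': depth becomes 1
  Position 3 ')': depth becomes 0
  Position 4 '(': depth becomes 1
  Position 5 ')': depth becomes 0
  Position 6 '(': depth becomes 1
  Position 7 '(': depth becomes 2
  Position 8 ')': depth becomes 1
  Position 9 ')': depth becomes 0
  Position 10 '(': depth becomes 1
  Position 11 '(': depth becomes 2
  Position 12 '(': depth becomes 3
  Position 13 ')': depth becomes 2
  Position 14 '(': depth becomes 3
  Position 15 ')': depth becomes 2
  Position 16 ')': depth becomes 1
  Position 17 ')': depth becomes 0
Maximum depth reached: 3

3


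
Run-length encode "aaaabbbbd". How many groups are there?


Input: aaaabbbbd
Scanning for consecutive runs:
  Group 1: 'a' x 4 (positions 0-3)
  Group 2: 'b' x 4 (positions 4-7)
  Group 3: 'd' x 1 (positions 8-8)
Total groups: 3

3


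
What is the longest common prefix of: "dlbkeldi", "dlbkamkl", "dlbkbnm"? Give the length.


Words: dlbkeldi, dlbkamkl, dlbkbnm
  Position 0: all 'd' => match
  Position 1: all 'l' => match
  Position 2: all 'b' => match
  Position 3: all 'k' => match
  Position 4: ('e', 'a', 'b') => mismatch, stop
LCP = "dlbk" (length 4)

4
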